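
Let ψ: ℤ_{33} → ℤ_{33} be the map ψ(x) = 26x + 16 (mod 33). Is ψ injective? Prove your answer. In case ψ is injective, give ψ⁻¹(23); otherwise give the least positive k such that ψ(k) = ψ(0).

32

Recall that ψ is injective if ψ(a) = ψ(b) implies a = b.
If ψ(a) = ψ(b), then 26a ≡ 26b (mod 33). Because gcd(26, 33) = 1, we may cancel 26 to get a ≡ b (mod 33).
So ψ is injective.
We now compute 26⁻¹ mod 33 explicitly. Euclid's algorithm: 33 = 1·26 + 7, 26 = 3·7 + 5, 7 = 1·5 + 2, 5 = 2·2 + 1; back-substituting gives 1 = 14·26 − 11·33, so 26⁻¹ ≡ 14 (mod 33).
Since ψ is injective, we compute ψ⁻¹(23): solve 26x + 16 ≡ 23 (mod 33), i.e. 26x ≡ 7 (mod 33).
Multiplying by 26⁻¹ = 14 gives x ≡ 14·7 = 98 = 2·33 + 32 ≡ 32 (mod 33).
Check: ψ(32) = 26·32 + 16 = 848 = 25·33 + 23 ≡ 23 (mod 33).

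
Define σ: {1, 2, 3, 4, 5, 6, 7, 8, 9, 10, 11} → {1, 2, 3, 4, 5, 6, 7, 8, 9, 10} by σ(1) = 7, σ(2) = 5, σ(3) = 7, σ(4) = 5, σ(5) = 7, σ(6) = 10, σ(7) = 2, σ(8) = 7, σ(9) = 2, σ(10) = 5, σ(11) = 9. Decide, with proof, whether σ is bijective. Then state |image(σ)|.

σ(1) = 7 = σ(3) with 1 ≠ 3, so σ is not injective, hence not bijective.
The image of σ is {2, 5, 7, 9, 10}, which has 5 elements.

5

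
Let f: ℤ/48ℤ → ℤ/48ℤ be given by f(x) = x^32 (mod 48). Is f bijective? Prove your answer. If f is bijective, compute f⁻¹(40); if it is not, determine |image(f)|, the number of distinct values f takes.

f(2): Repeated squaring mod 48: 2^1 ≡ 2, 2^2 ≡ 2² = 4, 2^4 ≡ 4² = 16, 2^8 ≡ 16² = 256 ≡ 16, 2^16 ≡ 16² = 256 ≡ 16, 2^32 ≡ 16² = 256 ≡ 16. So 2^32 ≡ 16 (mod 48).
f(4): Repeated squaring mod 48: 4^1 ≡ 4, 4^2 ≡ 4² = 16, 4^4 ≡ 16² = 256 ≡ 16, 4^8 ≡ 16² = 256 ≡ 16, 4^16 ≡ 16² = 256 ≡ 16, 4^32 ≡ 16² = 256 ≡ 16. So 4^32 ≡ 16 (mod 48).
So f(2) = f(4) = 16 while 2 ≠ 4, so f is not injective, hence not bijective.
Since f is not bijective, we determine |image(f)|. Computing x^32 mod 48 for each x (by repeated squaring, reducing mod 48 at every step), the values f(0), f(1), …, f(47) are: 0, 1, 16, 33, 16, 1, 0, 1, 16, 33, 16, 1, 0, 1, 16, 33, 16, 1, 0, 1, 16, 33, 16, 1, 0, 1, 16, 33, 16, 1, 0, 1, 16, 33, 16, 1, 0, 1, 16, 33, 16, 1, 0, 1, 16, 33, 16, 1.
The distinct values are {0, 1, 16, 33}; there are 4 of them.

4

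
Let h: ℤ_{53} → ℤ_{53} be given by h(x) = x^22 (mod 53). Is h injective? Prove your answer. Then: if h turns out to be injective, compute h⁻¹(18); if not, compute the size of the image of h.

h(26): Repeated squaring mod 53: 26^1 ≡ 26, 26^2 ≡ 26² = 676 ≡ 40, 26^4 ≡ 40² = 1600 ≡ 10, 26^8 ≡ 10² = 100 ≡ 47, 26^16 ≡ 47² = 2209 ≡ 36. Since 22 = 16 + 4 + 2, 26^22 ≡ 36·10·40: 36·10 = 360 ≡ 42, then 42·40 = 1680 ≡ 37. So 26^22 ≡ 37 (mod 53).
h(27): Repeated squaring mod 53: 27^1 ≡ 27, 27^2 ≡ 27² = 729 ≡ 40, 27^4 ≡ 40² = 1600 ≡ 10, 27^8 ≡ 10² = 100 ≡ 47, 27^16 ≡ 47² = 2209 ≡ 36. Since 22 = 16 + 4 + 2, 27^22 ≡ 36·10·40: 36·10 = 360 ≡ 42, then 42·40 = 1680 ≡ 37. So 27^22 ≡ 37 (mod 53).
So h(26) = h(27) = 37 while 26 ≠ 27, so h is not injective.
Since h is not injective, we determine |image(h)|. Computing x^22 mod 53 for each x (by repeated squaring, reducing mod 53 at every step), the values h(0), h(1), …, h(52) are: 0, 1, 43, 17, 47, 29, 42, 10, 7, 24, 28, 49, 4, 44, 6, 16, 36, 15, 25, 9, 38, 11, 40, 52, 13, 46, 37, 37, 46, 13, 52, 40, 11, 38, 9, 25, 15, 36, 16, 6, 44, 4, 49, 28, 24, 7, 10, 42, 29, 47, 17, 43, 1.
The distinct values are {0, 1, 4, 6, 7, 9, 10, 11, 13, 15, 16, 17, 24, 25, 28, 29, 36, 37, 38, 40, 42, 43, 44, 46, 47, 49, 52}; there are 27 of them.

27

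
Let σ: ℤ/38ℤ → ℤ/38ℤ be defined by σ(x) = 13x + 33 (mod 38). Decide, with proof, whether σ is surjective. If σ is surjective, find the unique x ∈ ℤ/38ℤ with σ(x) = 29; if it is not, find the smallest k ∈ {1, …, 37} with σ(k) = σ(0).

Since gcd(13, 38) = 1, 13 is invertible modulo 38. Euclid's algorithm: 38 = 2·13 + 12, 13 = 1·12 + 1; back-substituting gives 1 = 3·13 − 1·38, so 13⁻¹ ≡ 3 (mod 38).
For any y ∈ ℤ/38ℤ, x = 3(y − 33) mod 38 satisfies σ(x) = 13·3(y − 33) + 33 ≡ y (since 13·3 ≡ 1 mod 38). So every y has a preimage.
Therefore σ is surjective.
Since σ is surjective, we find σ⁻¹(29): we need 13x ≡ 29 − 33 ≡ 34 (mod 38). Using 13⁻¹ = 3: x ≡ 3·34 = 102 = 2·38 + 26, so x = 26.
Check: σ(26) = 13·26 + 33 = 371 = 9·38 + 29 ≡ 29 (mod 38).

26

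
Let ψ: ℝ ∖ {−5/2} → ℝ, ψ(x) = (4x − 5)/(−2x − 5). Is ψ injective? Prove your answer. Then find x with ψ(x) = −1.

Suppose ψ(u) = ψ(v). Cross-multiplying: (4u − 5)(−2v − 5) = (4v − 5)(−2u − 5).
Expanding both sides and cancelling the symmetric terms leaves −30·(u − v) = 0. Since −30 ≠ 0, u = v. Thus ψ is injective.
Solving ψ(x) = −1: cross-multiplying gives 4x − 5 = −1(−2x − 5), which rearranges to 2x = 10, so x = 5.

5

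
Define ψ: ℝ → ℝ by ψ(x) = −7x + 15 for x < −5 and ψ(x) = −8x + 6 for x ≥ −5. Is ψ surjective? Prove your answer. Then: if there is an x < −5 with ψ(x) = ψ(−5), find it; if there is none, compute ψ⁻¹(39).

-33/8

Both pieces are strictly decreasing (slopes −7 and −8), so each is injective on its own interval.
The left piece maps (−∞, −5) onto (50, ∞); the right piece maps [−5, ∞) onto (−∞, 46].
The union (50, ∞) ∪ (−∞, 46] omits the interval between 50 and 46; in particular 50 has no preimage. So ψ is not surjective.
Because the two images are disjoint, no x < −5 has ψ(x) = ψ(−5), so we compute ψ⁻¹(39): 39 lies in (−∞, 46], so solve −8x + 6 = 39: x = (39 − 6)/(−8) = −33/8.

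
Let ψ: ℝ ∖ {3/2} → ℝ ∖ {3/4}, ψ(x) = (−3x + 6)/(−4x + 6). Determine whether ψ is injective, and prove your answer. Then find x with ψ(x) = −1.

12/7

Suppose ψ(s) = ψ(t). Cross-multiplying: (−3s + 6)(−4t + 6) = (−3t + 6)(−4s + 6).
Expanding both sides and cancelling the symmetric terms leaves 6·(s − t) = 0. Since 6 ≠ 0, s = t. Hence ψ is injective.
Solving ψ(x) = −1: cross-multiplying gives −3x + 6 = −1(−4x + 6), which rearranges to −7x = −12, so x = 12/7.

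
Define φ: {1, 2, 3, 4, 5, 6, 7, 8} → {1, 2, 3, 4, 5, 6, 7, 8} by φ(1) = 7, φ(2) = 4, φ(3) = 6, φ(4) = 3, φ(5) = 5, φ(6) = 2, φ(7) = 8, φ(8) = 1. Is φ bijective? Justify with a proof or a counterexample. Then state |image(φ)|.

The values 7, 4, 6, 3, 5, 2, 8, 1 are a permutation of {1, 2, 3, 4, 5, 6, 7, 8}: each element appears exactly once.
So φ is injective and surjective, hence bijective.
The image of φ is {1, 2, 3, 4, 5, 6, 7, 8}, which has 8 elements.

8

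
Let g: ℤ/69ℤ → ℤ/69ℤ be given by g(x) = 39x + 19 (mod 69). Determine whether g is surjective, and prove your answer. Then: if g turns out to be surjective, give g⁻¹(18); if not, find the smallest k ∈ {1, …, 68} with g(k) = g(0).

Since gcd(39, 69) = 3, we have 39x ≡ 0 (mod 3) for all x, so g(x) ≡ 1 (mod 3).
But 0 ≢ 1 (mod 3), so 0 ∈ ℤ/69ℤ has no preimage. Hence g is not surjective.
Since g is not surjective, we find the least positive k with g(k) = g(0): this means 39k ≡ 0 (mod 69), i.e. 69 ∣ 39k. Since gcd(39, 69) = 3, dividing through by 3 this holds exactly when 23 ∣ 13k, and as gcd(13, 23) = 1, exactly when 23 ∣ k.
The smallest positive such k is 23.

23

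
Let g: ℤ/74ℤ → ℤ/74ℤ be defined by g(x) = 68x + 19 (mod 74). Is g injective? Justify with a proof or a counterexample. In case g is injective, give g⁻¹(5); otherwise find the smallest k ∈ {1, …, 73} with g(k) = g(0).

37

We have gcd(68, 74) = 2 > 1. Taking s = 0 and t = 37: g(0) = 19 and g(37) = 68·37 + 19 = 2535 ≡ 19 (mod 74).
So g(0) = g(37) while 0 ≠ 37, so g is not injective.
Since g is not injective, we find the least positive k with g(k) = g(0): this means 68k ≡ 0 (mod 74), i.e. 74 ∣ 68k. Since gcd(68, 74) = 2, dividing through by 2 this holds exactly when 37 ∣ 34k, and as gcd(34, 37) = 1, exactly when 37 ∣ k.
The smallest positive such k is 37.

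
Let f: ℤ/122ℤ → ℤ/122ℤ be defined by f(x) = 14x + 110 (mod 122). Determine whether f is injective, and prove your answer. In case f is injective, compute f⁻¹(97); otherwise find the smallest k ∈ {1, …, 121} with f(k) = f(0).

We have gcd(14, 122) = 2 > 1. Taking s = 0 and t = 61: f(0) = 110 and f(61) = 14·61 + 110 = 964 ≡ 110 (mod 122).
So f(0) = f(61) while 0 ≠ 61, so f is not injective.
Since f is not injective, we find the least positive k with f(k) = f(0): this means 14k ≡ 0 (mod 122), i.e. 122 ∣ 14k. Since gcd(14, 122) = 2, dividing through by 2 this holds exactly when 61 ∣ 7k, and as gcd(7, 61) = 1, exactly when 61 ∣ k.
The smallest positive such k is 61.

61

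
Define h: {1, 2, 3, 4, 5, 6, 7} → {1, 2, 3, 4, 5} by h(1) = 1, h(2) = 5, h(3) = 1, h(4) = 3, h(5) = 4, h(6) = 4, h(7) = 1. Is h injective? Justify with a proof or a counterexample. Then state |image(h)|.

h(1) = 1 = h(3) with 1 ≠ 3, so h is not injective.
The image of h is {1, 3, 4, 5}, which has 4 elements.

4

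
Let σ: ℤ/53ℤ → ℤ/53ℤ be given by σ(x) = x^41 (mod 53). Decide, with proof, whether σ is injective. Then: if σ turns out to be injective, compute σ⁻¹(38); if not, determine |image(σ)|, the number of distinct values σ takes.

11

Since 53 is prime, the nonzero elements of ℤ/53ℤ form a cyclic group of order 52.
As gcd(41, 52) = 1, raising to the 41st power is a bijection on this group: if a^41 ≡ b^41 then (ab^{−1})^41 = 1, and the only element of order dividing gcd(41, 52) = 1 is 1, so a = b.
With σ(0) = 0 this makes σ injective on all of ℤ/53ℤ, hence bijective (finite equal-size domain and codomain). In particular σ is injective.
Since σ is injective, we find the preimage of 38. The inverse of x ↦ x^41 on (ℤ/53ℤ)^× is x ↦ x^33, because 41·33 = 1353 = 26·52 + 1 ≡ 1 (mod 52) and x^{52} = 1 for x ≠ 0 (Fermat). So σ⁻¹(38) = 38^33 mod 53.
Repeated squaring mod 53: 38^1 ≡ 38, 38^2 ≡ 38² = 1444 ≡ 13, 38^4 ≡ 13² = 169 ≡ 10, 38^8 ≡ 10² = 100 ≡ 47, 38^16 ≡ 47² = 2209 ≡ 36, 38^32 ≡ 36² = 1296 ≡ 24. Since 33 = 32 + 1, 38^33 ≡ 24·38: 24·38 = 912 ≡ 11. So 38^33 ≡ 11 (mod 53).
Hence σ⁻¹(38) = 11.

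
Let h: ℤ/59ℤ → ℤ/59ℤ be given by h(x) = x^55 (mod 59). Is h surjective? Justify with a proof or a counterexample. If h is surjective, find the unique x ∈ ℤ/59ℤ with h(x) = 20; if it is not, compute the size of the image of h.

49

Since 59 is prime, the nonzero elements of ℤ/59ℤ form a cyclic group of order 58.
As gcd(55, 58) = 1, raising to the 55th power is a bijection on this group: if u^55 ≡ v^55 then (uv^{−1})^55 = 1, and the only element of order dividing gcd(55, 58) = 1 is 1, so u = v.
With h(0) = 0 this makes h injective on all of ℤ/59ℤ, hence bijective (finite equal-size domain and codomain). In particular h is surjective.
Since h is surjective, we find the preimage of 20. The inverse of x ↦ x^55 on (ℤ/59ℤ)^× is x ↦ x^19, because 55·19 = 1045 = 18·58 + 1 ≡ 1 (mod 58) and x^{58} = 1 for x ≠ 0 (Fermat). So h⁻¹(20) = 20^19 mod 59.
Repeated squaring mod 59: 20^1 ≡ 20, 20^2 ≡ 20² = 400 ≡ 46, 20^4 ≡ 46² = 2116 ≡ 51, 20^8 ≡ 51² = 2601 ≡ 5, 20^16 ≡ 5² = 25. Since 19 = 16 + 2 + 1, 20^19 ≡ 25·46·20: 25·46 = 1150 ≡ 29, then 29·20 = 580 ≡ 49. So 20^19 ≡ 49 (mod 59).
Hence h⁻¹(20) = 49.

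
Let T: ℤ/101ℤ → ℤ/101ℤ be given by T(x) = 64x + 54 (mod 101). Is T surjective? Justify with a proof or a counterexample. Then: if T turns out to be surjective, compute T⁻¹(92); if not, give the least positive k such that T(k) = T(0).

29

Since gcd(64, 101) = 1, 64 is invertible modulo 101. Euclid's algorithm: 101 = 1·64 + 37, 64 = 1·37 + 27, 37 = 1·27 + 10, 27 = 2·10 + 7, 10 = 1·7 + 3, 7 = 2·3 + 1; back-substituting gives 1 = 30·64 − 19·101, so 64⁻¹ ≡ 30 (mod 101).
Then y ↦ 30(y − 54) is a two-sided inverse to T, so every y ∈ ℤ/101ℤ has a preimage.
Therefore T is surjective.
Since T is surjective, we compute T⁻¹(92): solve 64x + 54 ≡ 92 (mod 101), i.e. 64x ≡ 38 (mod 101).
Multiplying by 64⁻¹ = 30 gives x ≡ 30·38 = 1140 = 11·101 + 29 ≡ 29 (mod 101).
Check: T(29) = 64·29 + 54 = 1910 = 18·101 + 92 ≡ 92 (mod 101).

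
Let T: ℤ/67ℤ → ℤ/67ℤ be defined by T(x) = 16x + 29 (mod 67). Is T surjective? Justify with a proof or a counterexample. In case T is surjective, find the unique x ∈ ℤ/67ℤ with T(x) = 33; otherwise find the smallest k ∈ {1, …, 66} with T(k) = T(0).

Since gcd(16, 67) = 1, 16 is invertible modulo 67. Euclid's algorithm: 67 = 4·16 + 3, 16 = 5·3 + 1; back-substituting gives 1 = 21·16 − 5·67, so 16⁻¹ ≡ 21 (mod 67).
Then y ↦ 21(y − 29) is a two-sided inverse to T, so every y ∈ ℤ/67ℤ has a preimage.
Therefore T is surjective.
Since T is surjective, we find T⁻¹(33): we need 16x ≡ 33 − 29 ≡ 4 (mod 67). Using 16⁻¹ = 21: x ≡ 21·4 = 84 = 1·67 + 17, so x = 17.
Check: T(17) = 16·17 + 29 = 301 = 4·67 + 33 ≡ 33 (mod 67).

17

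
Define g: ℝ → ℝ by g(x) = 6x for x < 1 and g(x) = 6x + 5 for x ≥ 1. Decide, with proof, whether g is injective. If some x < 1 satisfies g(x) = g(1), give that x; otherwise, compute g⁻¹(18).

13/6

Both pieces are strictly increasing (slopes 6 and 6), so each is injective on its own interval.
The left piece maps (−∞, 1) onto (−∞, 6); the right piece maps [1, ∞) onto [11, ∞).
These images are disjoint, so no value is attained by both pieces. Therefore g is injective.
Because the two images are disjoint, no x < 1 has g(x) = g(1), so we compute g⁻¹(18): 18 lies in [11, ∞), so solve 6x + 5 = 18: x = (18 − 5)/6 = 13/6.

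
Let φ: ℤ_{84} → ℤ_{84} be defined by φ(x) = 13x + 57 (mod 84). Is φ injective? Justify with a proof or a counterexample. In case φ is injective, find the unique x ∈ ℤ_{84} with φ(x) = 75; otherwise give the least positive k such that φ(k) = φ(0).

66

If φ(u) = φ(v), then 13u ≡ 13v (mod 84). Because gcd(13, 84) = 1, we may cancel 13 to get u ≡ v (mod 84).
Thus φ is injective.
We now compute 13⁻¹ mod 84 explicitly. Euclid's algorithm: 84 = 6·13 + 6, 13 = 2·6 + 1; back-substituting gives 1 = 13·13 − 2·84, so 13⁻¹ ≡ 13 (mod 84).
Since φ is injective, we find φ⁻¹(75): we need 13x ≡ 75 − 57 ≡ 18 (mod 84). Using 13⁻¹ = 13: x ≡ 13·18 = 234 = 2·84 + 66, so x = 66.
Check: φ(66) = 13·66 + 57 = 915 = 10·84 + 75 ≡ 75 (mod 84).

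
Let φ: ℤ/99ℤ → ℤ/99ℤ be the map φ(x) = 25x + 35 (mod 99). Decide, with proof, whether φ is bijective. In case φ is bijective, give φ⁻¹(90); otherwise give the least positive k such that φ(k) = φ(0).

22

Suppose φ(a) = φ(b) in ℤ/99ℤ. Then 25a + 35 ≡ 25b + 35 (mod 99), hence 25(a − b) ≡ 0 (mod 99).
Since gcd(25, 99) = 1, 25 is invertible modulo 99, therefore a − b ≡ 0 (mod 99), i.e. a = b.
We now compute 25⁻¹ mod 99 explicitly. Euclid's algorithm: 99 = 3·25 + 24, 25 = 1·24 + 1; back-substituting gives 1 = 4·25 − 1·99, so 25⁻¹ ≡ 4 (mod 99).
Then y ↦ 4(y − 35) is a two-sided inverse to φ, so every y ∈ ℤ/99ℤ has a preimage.
Therefore φ is bijective.
Since φ is bijective, we find φ⁻¹(90): we need 25x ≡ 90 − 35 ≡ 55 (mod 99). Using 25⁻¹ = 4: x ≡ 4·55 = 220 = 2·99 + 22, so x = 22.
Check: φ(22) = 25·22 + 35 = 585 = 5·99 + 90 ≡ 90 (mod 99).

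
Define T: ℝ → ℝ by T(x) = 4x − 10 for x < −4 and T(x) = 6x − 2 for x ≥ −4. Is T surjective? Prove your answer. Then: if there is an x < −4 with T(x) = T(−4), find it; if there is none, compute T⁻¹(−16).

-7/3

Both pieces are strictly increasing (slopes 4 and 6), so each is injective on its own interval.
The left piece maps (−∞, −4) onto (−∞, −26); the right piece maps [−4, ∞) onto [−26, ∞).
These images together cover ℝ, so T is surjective.
Because the two images are disjoint, no x < −4 has T(x) = T(−4), so we compute T⁻¹(−16): −16 lies in [−26, ∞), so solve 6x − 2 = −16: x = (−16 + 2)/6 = −7/3.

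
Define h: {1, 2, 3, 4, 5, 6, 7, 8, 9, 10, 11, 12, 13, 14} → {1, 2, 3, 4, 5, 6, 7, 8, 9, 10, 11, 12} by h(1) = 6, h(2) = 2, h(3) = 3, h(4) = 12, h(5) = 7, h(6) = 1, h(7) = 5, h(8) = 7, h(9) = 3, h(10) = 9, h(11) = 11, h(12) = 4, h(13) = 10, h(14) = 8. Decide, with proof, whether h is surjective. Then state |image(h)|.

12

Every element of the codomain has a preimage: 1 = h(6), 2 = h(2), 3 = h(3), 4 = h(12), 5 = h(7), 6 = h(1), 7 = h(5), 8 = h(14), 9 = h(10), 10 = h(13), 11 = h(11), 12 = h(4).
Hence h is surjective.
The image of h is {1, 2, 3, 4, 5, 6, 7, 8, 9, 10, 11, 12}, which has 12 elements.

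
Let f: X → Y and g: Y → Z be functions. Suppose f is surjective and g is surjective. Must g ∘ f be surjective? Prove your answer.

surjective

Let c ∈ Z. Since g is surjective, there is b ∈ Y with g(b) = c. Since f is surjective, there is a ∈ X with f(a) = b.
Then (g ∘ f)(a) = g(b) = c. Therefore g ∘ f is surjective.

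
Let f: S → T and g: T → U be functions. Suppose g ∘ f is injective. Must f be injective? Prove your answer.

Suppose f(s) = f(t). Applying g: (g ∘ f)(s) = (g ∘ f)(t). Since g ∘ f is injective, s = t. Hence f is injective.

injective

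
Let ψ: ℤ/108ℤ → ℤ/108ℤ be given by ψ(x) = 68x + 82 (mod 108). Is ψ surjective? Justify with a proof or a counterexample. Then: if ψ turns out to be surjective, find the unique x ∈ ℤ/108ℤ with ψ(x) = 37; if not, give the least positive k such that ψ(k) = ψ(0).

Recall: surjectivity means every element of the codomain has a preimage under ψ.
Since gcd(68, 108) = 4, we have 68x ≡ 0 (mod 4) for all x, so ψ(x) ≡ 2 (mod 4).
But 0 ≢ 2 (mod 4), so 0 ∈ ℤ/108ℤ has no preimage. Thus ψ is not surjective.
Since ψ is not surjective, we find the least positive k with ψ(k) = ψ(0): this means 68k ≡ 0 (mod 108), i.e. 108 ∣ 68k. Since gcd(68, 108) = 4, dividing through by 4 this holds exactly when 27 ∣ 17k, and as gcd(17, 27) = 1, exactly when 27 ∣ k.
The smallest positive such k is 27.

27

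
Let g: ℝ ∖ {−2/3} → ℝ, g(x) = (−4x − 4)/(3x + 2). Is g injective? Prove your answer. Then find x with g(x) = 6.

-8/11

Suppose g(s) = g(t). Cross-multiplying: (−4s − 4)(3t + 2) = (−4t − 4)(3s + 2).
Expanding both sides and cancelling the symmetric terms leaves 4·(s − t) = 0. Since 4 ≠ 0, s = t. So g is injective.
Solving g(x) = 6: cross-multiplying gives −4x − 4 = 6(3x + 2), which rearranges to −22x = 16, so x = −8/11.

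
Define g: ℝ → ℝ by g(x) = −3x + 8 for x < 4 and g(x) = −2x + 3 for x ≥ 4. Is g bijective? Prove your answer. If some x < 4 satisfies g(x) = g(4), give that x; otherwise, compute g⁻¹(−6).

9/2

Both pieces are strictly decreasing (slopes −3 and −2), so each is injective on its own interval.
The left piece maps (−∞, 4) onto (−4, ∞); the right piece maps [4, ∞) onto (−∞, −5].
The images leave a gap (−4 has no preimage), so g is not surjective, hence not bijective.
Because the two images are disjoint, no x < 4 has g(x) = g(4), so we compute g⁻¹(−6): −6 lies in (−∞, −5], so solve −2x + 3 = −6: x = (−6 − 3)/(−2) = 9/2.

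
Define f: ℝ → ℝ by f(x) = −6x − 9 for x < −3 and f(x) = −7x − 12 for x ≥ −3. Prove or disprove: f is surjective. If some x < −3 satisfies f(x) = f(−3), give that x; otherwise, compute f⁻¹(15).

-4

Both pieces are strictly decreasing (slopes −6 and −7), so each is injective on its own interval.
The left piece maps (−∞, −3) onto (9, ∞); the right piece maps [−3, ∞) onto (−∞, 9].
These images together cover ℝ, so f is surjective.
Because the two images are disjoint, no x < −3 has f(x) = f(−3), so we compute f⁻¹(15): 15 lies in (9, ∞), so solve −6x − 9 = 15: x = (15 + 9)/(−6) = −4.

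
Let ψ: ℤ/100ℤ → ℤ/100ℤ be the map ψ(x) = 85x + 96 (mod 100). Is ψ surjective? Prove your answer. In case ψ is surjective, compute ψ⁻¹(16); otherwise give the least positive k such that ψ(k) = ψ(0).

Recall that ψ is surjective if every y in the codomain equals ψ(x) for some x in the domain.
Since gcd(85, 100) = 5, we have 85x ≡ 0 (mod 5) for all x, so ψ(x) ≡ 1 (mod 5).
But 0 ≢ 1 (mod 5), so 0 ∈ ℤ/100ℤ has no preimage. So ψ is not surjective.
Since ψ is not surjective, we find the least positive k with ψ(k) = ψ(0): this means 85k ≡ 0 (mod 100), i.e. 100 ∣ 85k. Since gcd(85, 100) = 5, dividing through by 5 this holds exactly when 20 ∣ 17k, and as gcd(17, 20) = 1, exactly when 20 ∣ k.
The smallest positive such k is 20.

20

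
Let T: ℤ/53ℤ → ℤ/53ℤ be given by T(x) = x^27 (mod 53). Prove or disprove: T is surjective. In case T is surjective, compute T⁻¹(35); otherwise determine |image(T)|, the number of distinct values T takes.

Since 53 is prime, the nonzero elements of ℤ/53ℤ form a cyclic group of order 52.
As gcd(27, 52) = 1, raising to the 27th power is a bijection on this group: if s^27 ≡ t^27 then (st^{−1})^27 = 1, and the only element of order dividing gcd(27, 52) = 1 is 1, so s = t.
With T(0) = 0 this makes T injective on all of ℤ/53ℤ, hence bijective (finite equal-size domain and codomain). In particular T is surjective.
Since T is surjective, we find the preimage of 35. The inverse of x ↦ x^27 on (ℤ/53ℤ)^× is x ↦ x^27, because 27·27 = 729 = 14·52 + 1 ≡ 1 (mod 52) and x^{52} = 1 for x ≠ 0 (Fermat). So T⁻¹(35) = 35^27 mod 53.
Repeated squaring mod 53: 35^1 ≡ 35, 35^2 ≡ 35² = 1225 ≡ 6, 35^4 ≡ 6² = 36, 35^8 ≡ 36² = 1296 ≡ 24, 35^16 ≡ 24² = 576 ≡ 46. Since 27 = 16 + 8 + 2 + 1, 35^27 ≡ 46·24·6·35: 46·24 = 1104 ≡ 44, then 44·6 = 264 ≡ 52, then 52·35 = 1820 ≡ 18. So 35^27 ≡ 18 (mod 53).
Hence T⁻¹(35) = 18.

18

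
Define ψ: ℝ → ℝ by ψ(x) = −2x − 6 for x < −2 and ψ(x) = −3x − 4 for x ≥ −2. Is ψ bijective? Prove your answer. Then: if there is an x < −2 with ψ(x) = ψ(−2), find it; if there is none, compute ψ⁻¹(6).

-4

Both pieces are strictly decreasing (slopes −2 and −3), so each is injective on its own interval.
The left piece maps (−∞, −2) onto (−2, ∞); the right piece maps [−2, ∞) onto (−∞, 2].
These images overlap. In particular ψ(−2) = 2 (right piece), and solving −2x − 6 = 2 on the left piece gives x = −4 < −2.
So ψ(−4) = ψ(−2) with −4 ≠ −2, and ψ is not injective, hence not bijective. This x = −4 is the requested value below −2.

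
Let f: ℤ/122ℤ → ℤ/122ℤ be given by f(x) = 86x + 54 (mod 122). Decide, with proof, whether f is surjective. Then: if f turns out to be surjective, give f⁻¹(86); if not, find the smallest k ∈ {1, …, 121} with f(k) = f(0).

By definition, surjectivity means every element of the codomain has a preimage under f.
Since gcd(86, 122) = 2, we have 86x ≡ 0 (mod 2) for all x, so f(x) ≡ 0 (mod 2).
But 1 ≢ 0 (mod 2), so 1 ∈ ℤ/122ℤ has no preimage. Therefore f is not surjective.
Since f is not surjective, we find the least positive k with f(k) = f(0): this means 86k ≡ 0 (mod 122), i.e. 122 ∣ 86k. Since gcd(86, 122) = 2, dividing through by 2 this holds exactly when 61 ∣ 43k, and as gcd(43, 61) = 1, exactly when 61 ∣ k.
The smallest positive such k is 61.

61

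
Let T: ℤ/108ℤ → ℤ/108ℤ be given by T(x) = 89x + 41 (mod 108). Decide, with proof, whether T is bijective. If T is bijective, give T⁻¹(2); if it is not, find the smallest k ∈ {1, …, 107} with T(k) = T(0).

93

If T(x_1) = T(x_2), then 89x_1 ≡ 89x_2 (mod 108). Because gcd(89, 108) = 1, we may cancel 89 to get x_1 ≡ x_2 (mod 108).
We now compute 89⁻¹ mod 108 explicitly. Euclid's algorithm: 108 = 1·89 + 19, 89 = 4·19 + 13, 19 = 1·13 + 6, 13 = 2·6 + 1; back-substituting gives 1 = 17·89 − 14·108, so 89⁻¹ ≡ 17 (mod 108).
For any y ∈ ℤ/108ℤ, x = 17(y − 41) mod 108 satisfies T(x) = 89·17(y − 41) + 41 ≡ y (since 89·17 ≡ 1 mod 108). So every y has a preimage.
So T is bijective.
Since T is bijective, we find T⁻¹(2): we need 89x ≡ 2 − 41 ≡ 69 (mod 108). Using 89⁻¹ = 17: x ≡ 17·69 = 1173 = 10·108 + 93, so x = 93.
Check: T(93) = 89·93 + 41 = 8318 = 77·108 + 2 ≡ 2 (mod 108).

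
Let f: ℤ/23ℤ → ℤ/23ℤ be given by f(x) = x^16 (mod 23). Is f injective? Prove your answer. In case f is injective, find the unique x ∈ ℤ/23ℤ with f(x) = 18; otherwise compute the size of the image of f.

f(11): Repeated squaring mod 23: 11^1 ≡ 11, 11^2 ≡ 11² = 121 ≡ 6, 11^4 ≡ 6² = 36 ≡ 13, 11^8 ≡ 13² = 169 ≡ 8, 11^16 ≡ 8² = 64 ≡ 18. So 11^16 ≡ 18 (mod 23).
f(12): Repeated squaring mod 23: 12^1 ≡ 12, 12^2 ≡ 12² = 144 ≡ 6, 12^4 ≡ 6² = 36 ≡ 13, 12^8 ≡ 13² = 169 ≡ 8, 12^16 ≡ 8² = 64 ≡ 18. So 12^16 ≡ 18 (mod 23).
So f(11) = f(12) = 18 while 11 ≠ 12, therefore f is not injective.
Since f is not injective, we determine |image(f)|. Computing x^16 mod 23 for each x (by repeated squaring, reducing mod 23 at every step), the values f(0), f(1), …, f(22) are: 0, 1, 9, 13, 12, 3, 2, 6, 16, 8, 4, 18, 18, 4, 8, 16, 6, 2, 3, 12, 13, 9, 1.
The distinct values are {0, 1, 2, 3, 4, 6, 8, 9, 12, 13, 16, 18}; there are 12 of them.

12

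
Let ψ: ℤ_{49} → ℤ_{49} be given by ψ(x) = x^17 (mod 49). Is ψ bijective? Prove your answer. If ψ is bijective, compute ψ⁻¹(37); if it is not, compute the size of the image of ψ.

43

ψ(0) = 0^17 = 0.
ψ(7): Repeated squaring mod 49: 7^1 ≡ 7, 7^2 ≡ 7² = 49 ≡ 0, 7^4 ≡ 0² = 0, 7^8 ≡ 0² = 0, 7^16 ≡ 0² = 0. Since 17 = 16 + 1, 7^17 ≡ 0·7: 0·7 = 0. So 7^17 ≡ 0 (mod 49).
So ψ(0) = ψ(7) = 0 while 0 ≠ 7, hence ψ is not injective, hence not bijective.
Since ψ is not bijective, we determine |image(ψ)|. Computing x^17 mod 49 for each x (by repeated squaring, reducing mod 49 at every step), the values ψ(0), ψ(1), …, ψ(48) are: 0, 1, 46, 26, 9, 45, 20, 0, 22, 39, 12, 44, 38, 41, 0, 43, 32, 47, 30, 31, 13, 0, 15, 25, 33, 16, 24, 34, 0, 36, 18, 19, 2, 17, 6, 0, 8, 11, 5, 37, 10, 27, 0, 29, 4, 40, 23, 3, 48.
The distinct values are {0, 1, 2, 3, 4, 5, 6, 8, 9, 10, 11, 12, 13, 15, 16, 17, 18, 19, 20, 22, 23, 24, 25, 26, 27, 29, 30, 31, 32, 33, 34, 36, 37, 38, 39, 40, 41, 43, 44, 45, 46, 47, 48}; there are 43 of them.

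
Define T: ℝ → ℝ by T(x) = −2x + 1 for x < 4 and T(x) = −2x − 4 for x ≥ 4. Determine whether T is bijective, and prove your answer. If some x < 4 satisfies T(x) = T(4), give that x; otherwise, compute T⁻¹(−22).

Both pieces are strictly decreasing (slopes −2 and −2), so each is injective on its own interval.
The left piece maps (−∞, 4) onto (−7, ∞); the right piece maps [4, ∞) onto (−∞, −12].
The images leave a gap (−7 has no preimage), so T is not surjective, hence not bijective.
Because the two images are disjoint, no x < 4 has T(x) = T(4), so we compute T⁻¹(−22): −22 lies in (−∞, −12], so solve −2x − 4 = −22: x = (−22 + 4)/(−2) = 9.

9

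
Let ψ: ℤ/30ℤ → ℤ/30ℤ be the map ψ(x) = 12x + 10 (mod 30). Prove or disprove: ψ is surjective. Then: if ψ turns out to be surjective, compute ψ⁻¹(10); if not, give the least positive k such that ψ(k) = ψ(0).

5

By definition, ψ is surjective if every y in the codomain equals ψ(x) for some x in the domain.
Since gcd(12, 30) = 6, we have 12x ≡ 0 (mod 6) for all x, so ψ(x) ≡ 4 (mod 6).
But 0 ≢ 4 (mod 6), so 0 ∈ ℤ/30ℤ has no preimage. Hence ψ is not surjective.
Since ψ is not surjective, we find the least positive k with ψ(k) = ψ(0): this means 12k ≡ 0 (mod 30), i.e. 30 ∣ 12k. Since gcd(12, 30) = 6, dividing through by 6 this holds exactly when 5 ∣ 2k, and as gcd(2, 5) = 1, exactly when 5 ∣ k.
The smallest positive such k is 5.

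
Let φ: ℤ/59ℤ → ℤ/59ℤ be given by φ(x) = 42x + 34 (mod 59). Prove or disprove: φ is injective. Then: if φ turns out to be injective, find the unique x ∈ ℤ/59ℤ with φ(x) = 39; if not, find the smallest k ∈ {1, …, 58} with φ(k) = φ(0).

If φ(a) = φ(b), then 42a ≡ 42b (mod 59). Because gcd(42, 59) = 1, we may cancel 42 to get a ≡ b (mod 59).
So φ is injective.
We now compute 42⁻¹ mod 59 explicitly. Euclid's algorithm: 59 = 1·42 + 17, 42 = 2·17 + 8, 17 = 2·8 + 1; back-substituting gives 1 = 52·42 − 37·59, so 42⁻¹ ≡ 52 (mod 59).
Since φ is injective, we find φ⁻¹(39): we need 42x ≡ 39 − 34 ≡ 5 (mod 59). Using 42⁻¹ = 52: x ≡ 52·5 = 260 = 4·59 + 24, so x = 24.
Check: φ(24) = 42·24 + 34 = 1042 = 17·59 + 39 ≡ 39 (mod 59).

24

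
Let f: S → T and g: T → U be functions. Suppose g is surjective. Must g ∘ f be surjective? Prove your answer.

No. Take S = {1}, T = U = {1, 2, 3, 4, 5}, f(1) = 1, and g = identity (surjective).
Then (g ∘ f)(1) = 1, and 5 ∈ U has no preimage under g ∘ f, so g ∘ f is not surjective.

not surjective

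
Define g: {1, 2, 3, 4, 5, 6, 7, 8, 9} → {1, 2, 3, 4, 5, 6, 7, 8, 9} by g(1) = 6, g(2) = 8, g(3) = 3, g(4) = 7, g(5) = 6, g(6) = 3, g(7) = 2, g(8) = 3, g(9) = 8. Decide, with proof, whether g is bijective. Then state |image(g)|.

g(1) = 6 = g(5) with 1 ≠ 5, so g is not injective, hence not bijective.
The image of g is {2, 3, 6, 7, 8}, which has 5 elements.

5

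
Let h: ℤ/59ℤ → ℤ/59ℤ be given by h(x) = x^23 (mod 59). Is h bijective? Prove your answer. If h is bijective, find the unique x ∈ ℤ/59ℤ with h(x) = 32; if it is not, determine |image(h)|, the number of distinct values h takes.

43

Since 59 is prime, the nonzero elements of ℤ/59ℤ form a cyclic group of order 58.
As gcd(23, 58) = 1, raising to the 23rd power is a bijection on this group: if x_1^23 ≡ x_2^23 then (x_1x_2^{−1})^23 = 1, and the only element of order dividing gcd(23, 58) = 1 is 1, so x_1 = x_2.
With h(0) = 0 this makes h injective on all of ℤ/59ℤ, hence bijective (finite equal-size domain and codomain). In particular h is bijective.
Since h is bijective, we find the preimage of 32. The inverse of x ↦ x^23 on (ℤ/59ℤ)^× is x ↦ x^53, because 23·53 = 1219 = 21·58 + 1 ≡ 1 (mod 58) and x^{58} = 1 for x ≠ 0 (Fermat). So h⁻¹(32) = 32^53 mod 59.
Repeated squaring mod 59: 32^1 ≡ 32, 32^2 ≡ 32² = 1024 ≡ 21, 32^4 ≡ 21² = 441 ≡ 28, 32^8 ≡ 28² = 784 ≡ 17, 32^16 ≡ 17² = 289 ≡ 53, 32^32 ≡ 53² = 2809 ≡ 36. Since 53 = 32 + 16 + 4 + 1, 32^53 ≡ 36·53·28·32: 36·53 = 1908 ≡ 20, then 20·28 = 560 ≡ 29, then 29·32 = 928 ≡ 43. So 32^53 ≡ 43 (mod 59).
Hence h⁻¹(32) = 43.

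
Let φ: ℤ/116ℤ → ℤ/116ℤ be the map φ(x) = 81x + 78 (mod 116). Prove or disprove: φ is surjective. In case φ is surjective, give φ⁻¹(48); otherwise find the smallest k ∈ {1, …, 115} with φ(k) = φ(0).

Since gcd(81, 116) = 1, 81 is invertible modulo 116. Euclid's algorithm: 116 = 1·81 + 35, 81 = 2·35 + 11, 35 = 3·11 + 2, 11 = 5·2 + 1; back-substituting gives 1 = 53·81 − 37·116, so 81⁻¹ ≡ 53 (mod 116).
Then y ↦ 53(y − 78) is a two-sided inverse to φ, so every y ∈ ℤ/116ℤ has a preimage.
Hence φ is surjective.
Since φ is surjective, we find φ⁻¹(48): we need 81x ≡ 48 − 78 ≡ 86 (mod 116). Using 81⁻¹ = 53: x ≡ 53·86 = 4558 = 39·116 + 34, so x = 34.
Check: φ(34) = 81·34 + 78 = 2832 = 24·116 + 48 ≡ 48 (mod 116).

34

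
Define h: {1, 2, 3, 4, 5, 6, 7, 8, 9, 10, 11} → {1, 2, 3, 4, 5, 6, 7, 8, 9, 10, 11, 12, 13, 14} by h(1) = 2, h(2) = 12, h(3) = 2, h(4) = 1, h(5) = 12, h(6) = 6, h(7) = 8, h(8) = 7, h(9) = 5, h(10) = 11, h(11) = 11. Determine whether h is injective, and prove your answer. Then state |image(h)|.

8

h(1) = 2 = h(3) with 1 ≠ 3, so h is not injective.
The image of h is {1, 2, 5, 6, 7, 8, 11, 12}, which has 8 elements.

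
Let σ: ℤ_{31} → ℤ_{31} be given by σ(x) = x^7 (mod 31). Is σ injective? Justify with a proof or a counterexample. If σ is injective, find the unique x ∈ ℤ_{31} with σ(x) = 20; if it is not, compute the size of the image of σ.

Since 31 is prime, the nonzero elements of ℤ_{31} form a cyclic group of order 30.
As gcd(7, 30) = 1, raising to the 7th power is a bijection on this group: if x_1^7 ≡ x_2^7 then (x_1x_2^{−1})^7 = 1, and the only element of order dividing gcd(7, 30) = 1 is 1, so x_1 = x_2.
With σ(0) = 0 this makes σ injective on all of ℤ_{31}, hence bijective (finite equal-size domain and codomain). In particular σ is injective.
Since σ is injective, we find the preimage of 20. The inverse of x ↦ x^7 on (ℤ_{31})^× is x ↦ x^13, because 7·13 = 91 = 3·30 + 1 ≡ 1 (mod 30) and x^{30} = 1 for x ≠ 0 (Fermat). So σ⁻¹(20) = 20^13 mod 31.
Repeated squaring mod 31: 20^1 ≡ 20, 20^2 ≡ 20² = 400 ≡ 28, 20^4 ≡ 28² = 784 ≡ 9, 20^8 ≡ 9² = 81 ≡ 19. Since 13 = 8 + 4 + 1, 20^13 ≡ 19·9·20: 19·9 = 171 ≡ 16, then 16·20 = 320 ≡ 10. So 20^13 ≡ 10 (mod 31).
Hence σ⁻¹(20) = 10.

10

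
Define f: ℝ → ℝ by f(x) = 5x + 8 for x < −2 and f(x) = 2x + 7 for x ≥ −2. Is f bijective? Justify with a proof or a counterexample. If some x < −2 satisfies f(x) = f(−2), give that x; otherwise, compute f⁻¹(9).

1

Both pieces are strictly increasing (slopes 5 and 2), so each is injective on its own interval.
The left piece maps (−∞, −2) onto (−∞, −2); the right piece maps [−2, ∞) onto [3, ∞).
The images leave a gap (−2 has no preimage), so f is not surjective, hence not bijective.
Because the two images are disjoint, no x < −2 has f(x) = f(−2), so we compute f⁻¹(9): 9 lies in [3, ∞), so solve 2x + 7 = 9: x = (9 − 7)/2 = 1.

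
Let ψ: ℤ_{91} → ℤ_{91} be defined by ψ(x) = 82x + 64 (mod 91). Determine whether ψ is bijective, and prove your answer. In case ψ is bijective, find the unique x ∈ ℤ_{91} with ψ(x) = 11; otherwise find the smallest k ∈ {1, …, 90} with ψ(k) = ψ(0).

Recall that injectivity means: for all s, t in the domain, ψ(s) = ψ(t) implies s = t.
If ψ(s) = ψ(t), then 82s ≡ 82t (mod 91). Because gcd(82, 91) = 1, we may cancel 82 to get s ≡ t (mod 91).
We now compute 82⁻¹ mod 91 explicitly. Euclid's algorithm: 91 = 1·82 + 9, 82 = 9·9 + 1; back-substituting gives 1 = 10·82 − 9·91, so 82⁻¹ ≡ 10 (mod 91).
Then y ↦ 10(y − 64) is a two-sided inverse to ψ, so every y ∈ ℤ_{91} has a preimage.
Thus ψ is bijective.
Since ψ is bijective, we find ψ⁻¹(11): we need 82x ≡ 11 − 64 ≡ 38 (mod 91). Using 82⁻¹ = 10: x ≡ 10·38 = 380 = 4·91 + 16, so x = 16.
Check: ψ(16) = 82·16 + 64 = 1376 = 15·91 + 11 ≡ 11 (mod 91).

16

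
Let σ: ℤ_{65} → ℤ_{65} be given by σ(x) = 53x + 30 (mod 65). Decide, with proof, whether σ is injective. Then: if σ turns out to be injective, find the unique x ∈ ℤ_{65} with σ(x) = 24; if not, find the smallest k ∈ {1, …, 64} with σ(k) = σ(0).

Suppose σ(u) = σ(v) in ℤ_{65}. Then 53u + 30 ≡ 53v + 30 (mod 65), thus 53(u − v) ≡ 0 (mod 65).
Since gcd(53, 65) = 1, 53 is invertible modulo 65, so u − v ≡ 0 (mod 65), i.e. u = v.
Hence σ is injective.
We now compute 53⁻¹ mod 65 explicitly. Euclid's algorithm: 65 = 1·53 + 12, 53 = 4·12 + 5, 12 = 2·5 + 2, 5 = 2·2 + 1; back-substituting gives 1 = 27·53 − 22·65, so 53⁻¹ ≡ 27 (mod 65).
Since σ is injective, we compute σ⁻¹(24): solve 53x + 30 ≡ 24 (mod 65), i.e. 53x ≡ 59 (mod 65).
Multiplying by 53⁻¹ = 27 gives x ≡ 27·59 = 1593 = 24·65 + 33 ≡ 33 (mod 65).
Check: σ(33) = 53·33 + 30 = 1779 = 27·65 + 24 ≡ 24 (mod 65).

33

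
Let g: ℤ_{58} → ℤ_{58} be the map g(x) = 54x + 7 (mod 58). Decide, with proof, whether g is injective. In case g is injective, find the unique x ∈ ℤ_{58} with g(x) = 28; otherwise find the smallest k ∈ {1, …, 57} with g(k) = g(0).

29

By definition, g is injective if g(a) = g(b) implies a = b.
We have gcd(54, 58) = 2 > 1. Taking a = 0 and b = 29: g(0) = 7 and g(29) = 54·29 + 7 = 1573 ≡ 7 (mod 58).
So g(0) = g(29) while 0 ≠ 29, so g is not injective.
Since g is not injective, we find the least positive k with g(k) = g(0): this means 54k ≡ 0 (mod 58), i.e. 58 ∣ 54k. Since gcd(54, 58) = 2, dividing through by 2 this holds exactly when 29 ∣ 27k, and as gcd(27, 29) = 1, exactly when 29 ∣ k.
The smallest positive such k is 29.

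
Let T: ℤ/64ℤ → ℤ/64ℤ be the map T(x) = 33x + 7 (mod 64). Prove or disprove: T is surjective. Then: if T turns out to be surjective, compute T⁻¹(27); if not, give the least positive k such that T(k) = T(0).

20

Since gcd(33, 64) = 1, 33 is invertible modulo 64. Euclid's algorithm: 64 = 1·33 + 31, 33 = 1·31 + 2, 31 = 15·2 + 1; back-substituting gives 1 = 33·33 − 17·64, so 33⁻¹ ≡ 33 (mod 64).
For any y ∈ ℤ/64ℤ, x = 33(y − 7) mod 64 satisfies T(x) = 33·33(y − 7) + 7 ≡ y (since 33·33 ≡ 1 mod 64). So every y has a preimage.
Thus T is surjective.
Since T is surjective, we find T⁻¹(27): we need 33x ≡ 27 − 7 ≡ 20 (mod 64). Using 33⁻¹ = 33: x ≡ 33·20 = 660 = 10·64 + 20, so x = 20.
Check: T(20) = 33·20 + 7 = 667 = 10·64 + 27 ≡ 27 (mod 64).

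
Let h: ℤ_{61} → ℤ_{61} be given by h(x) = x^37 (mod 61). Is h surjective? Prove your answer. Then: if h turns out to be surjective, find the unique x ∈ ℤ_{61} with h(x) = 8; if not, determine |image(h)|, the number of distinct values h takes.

37

Since 61 is prime, the nonzero elements of ℤ_{61} form a cyclic group of order 60.
As gcd(37, 60) = 1, raising to the 37th power is a bijection on this group: if u^37 ≡ v^37 then (uv^{−1})^37 = 1, and the only element of order dividing gcd(37, 60) = 1 is 1, so u = v.
With h(0) = 0 this makes h injective on all of ℤ_{61}, hence bijective (finite equal-size domain and codomain). In particular h is surjective.
Since h is surjective, we find the preimage of 8. The inverse of x ↦ x^37 on (ℤ_{61})^× is x ↦ x^13, because 37·13 = 481 = 8·60 + 1 ≡ 1 (mod 60) and x^{60} = 1 for x ≠ 0 (Fermat). So h⁻¹(8) = 8^13 mod 61.
Repeated squaring mod 61: 8^1 ≡ 8, 8^2 ≡ 8² = 64 ≡ 3, 8^4 ≡ 3² = 9, 8^8 ≡ 9² = 81 ≡ 20. Since 13 = 8 + 4 + 1, 8^13 ≡ 20·9·8: 20·9 = 180 ≡ 58, then 58·8 = 464 ≡ 37. So 8^13 ≡ 37 (mod 61).
Hence h⁻¹(8) = 37.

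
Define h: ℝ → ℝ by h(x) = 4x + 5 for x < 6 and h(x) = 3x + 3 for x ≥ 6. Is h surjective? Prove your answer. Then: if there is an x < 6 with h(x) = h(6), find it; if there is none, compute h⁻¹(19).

4

Both pieces are strictly increasing (slopes 4 and 3), so each is injective on its own interval.
The left piece maps (−∞, 6) onto (−∞, 29); the right piece maps [6, ∞) onto [21, ∞).
The union (−∞, 29) ∪ [21, ∞) covers ℝ, so h is surjective.
For the follow-up: the images overlap, so an x < 6 with h(x) = h(6) exists. h(6) = 21; solving 4x + 5 = 21 for x < 6 gives x = (21 − 5)/4 = 4.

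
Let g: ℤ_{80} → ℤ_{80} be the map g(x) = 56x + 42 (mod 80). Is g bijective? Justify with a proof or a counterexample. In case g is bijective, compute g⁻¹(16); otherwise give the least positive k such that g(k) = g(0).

We have gcd(56, 80) = 8 > 1. Taking u = 0 and v = 10: g(0) = 42 and g(10) = 56·10 + 42 = 602 ≡ 42 (mod 80).
So g(0) = g(10) while 0 ≠ 10, hence g is not injective, hence not bijective.
Since g is not bijective, we find the least positive k with g(k) = g(0): this means 56k ≡ 0 (mod 80), i.e. 80 ∣ 56k. Since gcd(56, 80) = 8, dividing through by 8 this holds exactly when 10 ∣ 7k, and as gcd(7, 10) = 1, exactly when 10 ∣ k.
The smallest positive such k is 10.

10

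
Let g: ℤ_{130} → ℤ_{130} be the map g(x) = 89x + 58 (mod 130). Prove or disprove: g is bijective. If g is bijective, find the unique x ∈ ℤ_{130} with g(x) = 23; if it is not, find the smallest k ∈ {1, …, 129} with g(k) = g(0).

By definition, g is injective if g(x_1) = g(x_2) implies x_1 = x_2.
Suppose g(x_1) = g(x_2) in ℤ_{130}. Then 89x_1 + 58 ≡ 89x_2 + 58 (mod 130), hence 89(x_1 − x_2) ≡ 0 (mod 130).
Since gcd(89, 130) = 1, 89 is invertible modulo 130, hence x_1 − x_2 ≡ 0 (mod 130), i.e. x_1 = x_2.
We now compute 89⁻¹ mod 130 explicitly. Euclid's algorithm: 130 = 1·89 + 41, 89 = 2·41 + 7, 41 = 5·7 + 6, 7 = 1·6 + 1; back-substituting gives 1 = 19·89 − 13·130, so 89⁻¹ ≡ 19 (mod 130).
Then y ↦ 19(y − 58) is a two-sided inverse to g, so every y ∈ ℤ_{130} has a preimage.
Hence g is bijective.
Since g is bijective, we compute g⁻¹(23): solve 89x + 58 ≡ 23 (mod 130), i.e. 89x ≡ 95 (mod 130).
Multiplying by 89⁻¹ = 19 gives x ≡ 19·95 = 1805 = 13·130 + 115 ≡ 115 (mod 130).
Check: g(115) = 89·115 + 58 = 10293 = 79·130 + 23 ≡ 23 (mod 130).

115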